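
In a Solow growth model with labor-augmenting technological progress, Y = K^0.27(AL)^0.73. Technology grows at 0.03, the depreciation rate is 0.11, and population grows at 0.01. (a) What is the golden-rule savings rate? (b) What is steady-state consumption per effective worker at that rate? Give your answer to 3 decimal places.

(a) s_gold = 0.270; (b) c_gold ≈ 0.907

The effective depreciation rate is n + g + δ = 0.01 + 0.03 + 0.11 = 0.15.
For Cobb-Douglas, s_gold equals capital's share: s_gold = 0.27.
Maximizing c = f(k) − (n+g+δ)·k gives f'(k) = n+g+δ, i.e. 0.27·k^(0.27−1) = 0.15, so k_gold = (0.27/0.15)^(1/0.73) ≈ 2.2371.
y_gold = 2.2371^0.27 ≈ 1.2428; c_gold = (1−0.27)·y_gold ≈ 0.9073.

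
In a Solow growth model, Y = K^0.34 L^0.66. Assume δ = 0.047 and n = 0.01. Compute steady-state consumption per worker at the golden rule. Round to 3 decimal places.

Break-even investment rate: n + δ = 0.01 + 0.047 = 0.057.
At the golden rule the marginal product of capital equals n+δ: 0.34·k^(0.34−1) = 0.057. Solving, k_gold = (0.34/0.057)^(1/0.66) ≈ 14.9678.
y_gold = 14.9678^0.34 ≈ 2.5093.
c_gold = y_gold − (n+δ)·k_gold = 2.5093 − 0.057·14.9678 ≈ 1.6561.

c_gold ≈ 1.656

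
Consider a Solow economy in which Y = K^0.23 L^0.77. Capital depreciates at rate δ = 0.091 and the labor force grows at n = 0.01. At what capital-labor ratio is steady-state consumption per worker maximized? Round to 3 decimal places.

Break-even investment rate: n + δ = 0.01 + 0.091 = 0.101.
Setting f'(k) = n+δ gives 0.23·k^(0.23−1) = 0.101, hence k_gold = (0.23/0.101)^(1/0.77) ≈ 2.9118.

k_gold ≈ 2.912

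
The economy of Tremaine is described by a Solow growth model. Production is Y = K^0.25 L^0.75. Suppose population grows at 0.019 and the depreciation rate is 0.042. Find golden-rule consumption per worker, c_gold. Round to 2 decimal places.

Break-even investment rate: n + δ = 0.019 + 0.042 = 0.061.
Golden rule sets MPK = n+δ: 0.25·k^(0.25−1) = 0.061, so k_gold = (0.25/0.061)^(1/0.75) ≈ 6.5586.
y_gold = 6.5586^0.25 ≈ 1.6003.
c_gold = y_gold − (n+δ)·k_gold = 1.6003 − 0.061·6.5586 ≈ 1.2002.

c_gold ≈ 1.20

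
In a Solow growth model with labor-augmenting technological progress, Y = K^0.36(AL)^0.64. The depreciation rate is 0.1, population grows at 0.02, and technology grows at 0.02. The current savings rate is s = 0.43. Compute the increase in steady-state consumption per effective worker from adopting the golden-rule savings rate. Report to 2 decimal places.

Break-even investment rate: n + g + δ = 0.02 + 0.02 + 0.1 = 0.14.
Current steady state (s = 0.43): k* = (0.43/0.14)^(1/0.64) ≈ 5.7739, y* = 5.7739^0.36 ≈ 1.8799, c* = (1−0.43)·1.8799 ≈ 1.0715.
Setting f'(k) = n+g+δ gives 0.36·k^(0.36−1) = 0.14, hence k_gold = (0.36/0.14)^(1/0.64) ≈ 4.3742.
y_gold = 4.3742^0.36 ≈ 1.7011, c_gold = y_gold − 0.14·k_gold ≈ 1.0887.
Gain: Δc = 1.0887 − 1.0715 ≈ 0.0172.

Δc ≈ 0.02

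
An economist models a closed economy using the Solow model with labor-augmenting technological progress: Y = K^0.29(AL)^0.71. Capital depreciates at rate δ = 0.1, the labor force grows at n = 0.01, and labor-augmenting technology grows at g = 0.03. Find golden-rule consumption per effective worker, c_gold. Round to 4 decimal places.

c_gold ≈ 0.9560

Capital per effective worker breaks even when investment replaces (n + g + δ)·k; here n + g + δ = 0.14.
Setting f'(k) = n+g+δ gives 0.29·k^(0.29−1) = 0.14, hence k_gold = (0.29/0.14)^(1/0.71) ≈ 2.7890.
y_gold = 2.7890^0.29 ≈ 1.3464.
c_gold = y_gold − (n+g+δ)·k_gold = 1.3464 − 0.14·2.7890 ≈ 0.9560.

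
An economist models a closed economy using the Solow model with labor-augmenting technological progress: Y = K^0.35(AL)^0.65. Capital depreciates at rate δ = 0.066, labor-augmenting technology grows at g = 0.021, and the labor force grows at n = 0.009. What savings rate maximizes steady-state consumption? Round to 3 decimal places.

The effective depreciation rate is n + g + δ = 0.009 + 0.021 + 0.066 = 0.096.
At the golden rule MPK = n+g+δ, and in any Cobb-Douglas steady state s = (n+g+δ)·k/y = MPK·k/y = capital's share 0.35.

s_gold = 0.350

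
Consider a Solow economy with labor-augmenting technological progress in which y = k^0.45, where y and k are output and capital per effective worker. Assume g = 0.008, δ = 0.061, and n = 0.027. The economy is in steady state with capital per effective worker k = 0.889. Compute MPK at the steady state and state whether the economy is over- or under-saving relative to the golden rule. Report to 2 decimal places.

under-saving; MPK ≈ 0.48

n + g + δ = 0.027 + 0.008 + 0.061 = 0.096.
MPK = 0.45·k^(0.45−1) = 0.45·0.889^(-0.55) ≈ 0.4801.
MPK > 0.096, so the economy is dynamically efficient (under-saving).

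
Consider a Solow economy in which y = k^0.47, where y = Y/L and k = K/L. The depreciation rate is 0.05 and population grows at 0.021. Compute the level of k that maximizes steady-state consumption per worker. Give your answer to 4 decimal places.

k_gold ≈ 35.3797

Break-even investment rate: n + δ = 0.021 + 0.05 = 0.071.
Setting f'(k) = n+δ gives 0.47·k^(0.47−1) = 0.071, hence k_gold = (0.47/0.071)^(1/0.53) ≈ 35.3797.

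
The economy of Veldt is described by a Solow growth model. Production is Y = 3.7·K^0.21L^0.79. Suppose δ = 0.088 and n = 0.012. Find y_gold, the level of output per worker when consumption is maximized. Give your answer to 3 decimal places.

y_gold ≈ 6.381

n + δ = 0.012 + 0.088 = 0.1.
Setting f'(k) = n+δ gives 0.21·3.7·k^(0.21−1) = 0.1, hence k_gold = (0.21·3.7/0.1)^(1/0.79) ≈ 13.4003.
Output: y_gold = 3.7·k_gold^0.21 = 3.7·13.4003^0.21 ≈ 6.3811.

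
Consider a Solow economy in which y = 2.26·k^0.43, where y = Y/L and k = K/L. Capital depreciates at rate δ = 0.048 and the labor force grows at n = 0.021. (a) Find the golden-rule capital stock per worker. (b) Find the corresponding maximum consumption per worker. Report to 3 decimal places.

The effective depreciation rate is n + δ = 0.021 + 0.048 = 0.069.
Golden rule sets MPK = n+δ: 0.43·2.26·k^(0.43−1) = 0.069, so k_gold = (0.43·2.26/0.069)^(1/0.57) ≈ 103.5886.
y_gold = 2.26·103.5886^0.43 ≈ 16.6224; c_gold = y_gold − 0.069·k_gold ≈ 9.4747.

(a) k_gold ≈ 103.589; (b) c_gold ≈ 9.475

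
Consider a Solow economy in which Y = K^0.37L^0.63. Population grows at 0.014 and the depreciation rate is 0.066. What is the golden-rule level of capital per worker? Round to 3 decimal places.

k_gold ≈ 11.369

Break-even investment rate: n + δ = 0.014 + 0.066 = 0.08.
Maximizing c = f(k) − (n+δ)·k gives f'(k) = n+δ, i.e. 0.37·k^(0.37−1) = 0.08, so k_gold = (0.37/0.08)^(1/0.63) ≈ 11.3693.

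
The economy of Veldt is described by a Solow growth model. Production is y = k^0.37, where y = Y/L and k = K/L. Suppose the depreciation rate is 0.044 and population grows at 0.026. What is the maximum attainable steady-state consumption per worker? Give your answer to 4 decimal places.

c_gold ≈ 1.6750

The effective depreciation rate is n + δ = 0.026 + 0.044 = 0.07.
At the golden rule the marginal product of capital equals n+δ: 0.37·k^(0.37−1) = 0.07. Solving, k_gold = (0.37/0.07)^(1/0.63) ≈ 14.0535.
y_gold = 14.0535^0.37 ≈ 2.6588.
c_gold = y_gold − (n+δ)·k_gold = 2.6588 − 0.07·14.0535 ≈ 1.6750.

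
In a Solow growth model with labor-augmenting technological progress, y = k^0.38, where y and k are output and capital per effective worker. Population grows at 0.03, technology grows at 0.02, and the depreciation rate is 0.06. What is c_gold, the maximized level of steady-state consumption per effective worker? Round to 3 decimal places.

c_gold ≈ 1.325

The effective depreciation rate is n + g + δ = 0.03 + 0.02 + 0.06 = 0.11.
Golden rule sets MPK = n+g+δ: 0.38·k^(0.38−1) = 0.11, so k_gold = (0.38/0.11)^(1/0.62) ≈ 7.3854.
y_gold = 7.3854^0.38 ≈ 2.1379.
c_gold = y_gold − (n+g+δ)·k_gold = 2.1379 − 0.11·7.3854 ≈ 1.3255.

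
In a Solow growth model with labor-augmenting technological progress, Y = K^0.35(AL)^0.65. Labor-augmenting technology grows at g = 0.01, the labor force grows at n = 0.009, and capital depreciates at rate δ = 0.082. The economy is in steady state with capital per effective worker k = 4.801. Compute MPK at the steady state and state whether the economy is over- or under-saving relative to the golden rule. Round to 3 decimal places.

under-saving; MPK ≈ 0.126

Break-even investment rate: n + g + δ = 0.009 + 0.01 + 0.082 = 0.101.
MPK = 0.35·k^(0.35−1) = 0.35·4.801^(-0.65) ≈ 0.1262.
MPK > 0.101, so the economy is dynamically efficient (under-saving).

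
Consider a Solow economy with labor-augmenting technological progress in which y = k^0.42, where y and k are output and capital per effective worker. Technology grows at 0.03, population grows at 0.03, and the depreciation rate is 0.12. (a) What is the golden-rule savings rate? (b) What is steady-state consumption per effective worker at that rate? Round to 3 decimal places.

Break-even investment rate: n + g + δ = 0.03 + 0.03 + 0.12 = 0.18.
For Cobb-Douglas, s_gold equals capital's share: s_gold = 0.42.
Maximizing c = f(k) − (n+g+δ)·k gives f'(k) = n+g+δ, i.e. 0.42·k^(0.42−1) = 0.18, so k_gold = (0.42/0.18)^(1/0.58) ≈ 4.3097.
y_gold = 4.3097^0.42 ≈ 1.8470; c_gold = (1−0.42)·y_gold ≈ 1.0713.

(a) s_gold = 0.420; (b) c_gold ≈ 1.071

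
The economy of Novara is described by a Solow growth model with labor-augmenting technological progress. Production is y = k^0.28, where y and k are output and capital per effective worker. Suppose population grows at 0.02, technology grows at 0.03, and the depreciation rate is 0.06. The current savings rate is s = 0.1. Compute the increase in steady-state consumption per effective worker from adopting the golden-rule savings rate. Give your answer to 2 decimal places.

Δc ≈ 0.17

The effective depreciation rate is n + g + δ = 0.02 + 0.03 + 0.06 = 0.11.
Current steady state (s = 0.1): k* = (0.1/0.11)^(1/0.72) ≈ 0.8760, y* = 0.8760^0.28 ≈ 0.9636, c* = (1−0.1)·0.9636 ≈ 0.8673.
Maximizing c = f(k) − (n+g+δ)·k gives f'(k) = n+g+δ, i.e. 0.28·k^(0.28−1) = 0.11, so k_gold = (0.28/0.11)^(1/0.72) ≈ 3.6607.
y_gold = 3.6607^0.28 ≈ 1.4381, c_gold = y_gold − 0.11·k_gold ≈ 1.0355.
Gain: Δc = 1.0355 − 0.8673 ≈ 0.1682.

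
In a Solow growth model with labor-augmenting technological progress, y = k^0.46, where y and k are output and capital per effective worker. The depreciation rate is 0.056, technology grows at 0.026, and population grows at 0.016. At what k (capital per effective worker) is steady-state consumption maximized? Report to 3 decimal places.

k_gold ≈ 17.522

Capital per effective worker breaks even when investment replaces (n + g + δ)·k; here n + g + δ = 0.098.
At the golden rule the marginal product of capital equals n+g+δ: 0.46·k^(0.46−1) = 0.098. Solving, k_gold = (0.46/0.098)^(1/0.54) ≈ 17.5217.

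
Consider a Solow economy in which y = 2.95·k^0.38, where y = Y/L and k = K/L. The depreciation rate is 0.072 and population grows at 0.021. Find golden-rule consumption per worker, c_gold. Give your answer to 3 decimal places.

c_gold ≈ 8.411

n + δ = 0.021 + 0.072 = 0.093.
Maximizing c = f(k) − (n+δ)·k gives f'(k) = n+δ, i.e. 0.38·2.95·k^(0.38−1) = 0.093, so k_gold = (0.38·2.95/0.093)^(1/0.62) ≈ 55.4302.
y_gold = 2.95·55.4302^0.38 ≈ 13.5658.
c_gold = y_gold − (n+δ)·k_gold = 13.5658 − 0.093·55.4302 ≈ 8.4108.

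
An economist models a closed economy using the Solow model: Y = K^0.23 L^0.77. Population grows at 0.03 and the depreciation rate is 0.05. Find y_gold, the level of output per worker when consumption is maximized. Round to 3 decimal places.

y_gold ≈ 1.371

The effective depreciation rate is n + δ = 0.03 + 0.05 = 0.08.
Maximizing c = f(k) − (n+δ)·k gives f'(k) = n+δ, i.e. 0.23·k^(0.23−1) = 0.08, so k_gold = (0.23/0.08)^(1/0.77) ≈ 3.9412.
Output: y_gold = k_gold^0.23 = 3.9412^0.23 ≈ 1.3709.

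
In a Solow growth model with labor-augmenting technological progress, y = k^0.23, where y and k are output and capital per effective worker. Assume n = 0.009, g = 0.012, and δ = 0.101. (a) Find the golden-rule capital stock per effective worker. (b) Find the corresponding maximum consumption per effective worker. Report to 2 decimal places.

(a) k_gold ≈ 2.28; (b) c_gold ≈ 0.93

The effective depreciation rate is n + g + δ = 0.009 + 0.012 + 0.101 = 0.122.
Setting f'(k) = n+g+δ gives 0.23·k^(0.23−1) = 0.122, hence k_gold = (0.23/0.122)^(1/0.77) ≈ 2.2784.
y_gold = 2.2784^0.23 ≈ 1.2085; c_gold = y_gold − 0.122·k_gold ≈ 0.9306.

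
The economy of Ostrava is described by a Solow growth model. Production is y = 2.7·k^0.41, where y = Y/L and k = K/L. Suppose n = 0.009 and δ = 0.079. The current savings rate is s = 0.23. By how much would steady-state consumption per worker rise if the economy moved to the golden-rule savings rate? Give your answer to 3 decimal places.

Capital per worker breaks even when investment replaces (n + δ)·k; here n + δ = 0.088.
Current steady state (s = 0.23): k* = (0.23·2.7/0.088)^(1/0.59) ≈ 27.4360, y* = 2.7·27.4360^0.41 ≈ 10.4972, c* = (1−0.23)·10.4972 ≈ 8.0829.
Setting f'(k) = n+δ gives 0.41·2.7·k^(0.41−1) = 0.088, hence k_gold = (0.41·2.7/0.088)^(1/0.59) ≈ 73.0868.
y_gold = 2.7·73.0868^0.41 ≈ 15.6869, c_gold = y_gold − 0.088·k_gold ≈ 9.2553.
Gain: Δc = 9.2553 − 8.0829 ≈ 1.1724.

Δc ≈ 1.172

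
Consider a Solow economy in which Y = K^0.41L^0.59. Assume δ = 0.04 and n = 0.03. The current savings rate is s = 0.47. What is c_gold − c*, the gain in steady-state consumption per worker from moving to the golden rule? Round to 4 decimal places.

Capital per worker breaks even when investment replaces (n + δ)·k; here n + δ = 0.07.
Current steady state (s = 0.47): k* = (0.47/0.07)^(1/0.59) ≈ 25.2171, y* = 25.2171^0.41 ≈ 3.7557, c* = (1−0.47)·3.7557 ≈ 1.9905.
At the golden rule the marginal product of capital equals n+δ: 0.41·k^(0.41−1) = 0.07. Solving, k_gold = (0.41/0.07)^(1/0.59) ≈ 20.0061.
y_gold = 20.0061^0.41 ≈ 3.4157, c_gold = y_gold − 0.07·k_gold ≈ 2.0152.
Gain: Δc = 2.0152 − 1.9905 ≈ 0.0247.

Δc ≈ 0.0247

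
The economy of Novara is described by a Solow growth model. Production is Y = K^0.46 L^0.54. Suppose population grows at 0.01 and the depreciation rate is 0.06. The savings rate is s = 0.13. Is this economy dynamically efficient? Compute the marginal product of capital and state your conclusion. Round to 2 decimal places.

Break-even investment rate: n + δ = 0.01 + 0.06 = 0.07.
Steady-state k*: s·k^0.46 = 0.07·k gives k* = (0.13/0.07)^(1/0.54) ≈ 3.1467.
MPK = 0.46·3.1467^(-0.54) ≈ 0.2477.
MPK > n+δ = 0.07, so the economy is dynamically efficient (under-saving).

dynamically efficient; MPK ≈ 0.25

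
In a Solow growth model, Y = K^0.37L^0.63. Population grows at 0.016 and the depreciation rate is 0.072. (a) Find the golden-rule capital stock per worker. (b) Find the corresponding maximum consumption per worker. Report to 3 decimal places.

n + δ = 0.016 + 0.072 = 0.088.
Golden rule sets MPK = n+δ: 0.37·k^(0.37−1) = 0.088, so k_gold = (0.37/0.088)^(1/0.63) ≈ 9.7731.
y_gold = 9.7731^0.37 ≈ 2.3244; c_gold = y_gold − 0.088·k_gold ≈ 1.4644.

(a) k_gold ≈ 9.773; (b) c_gold ≈ 1.464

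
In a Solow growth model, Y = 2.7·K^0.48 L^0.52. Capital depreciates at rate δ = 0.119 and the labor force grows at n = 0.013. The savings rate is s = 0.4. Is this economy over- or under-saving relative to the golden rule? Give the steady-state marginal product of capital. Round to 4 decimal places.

under-saving; MPK ≈ 0.1584

The effective depreciation rate is n + δ = 0.013 + 0.119 = 0.132.
Steady-state k*: s·A·k^0.48 = 0.132·k gives k* = (0.4·2.7/0.132)^(1/0.52) ≈ 56.9483.
MPK = 0.48·2.7·56.9483^(-0.52) ≈ 0.1584.
MPK > n+δ = 0.132, so the economy is dynamically efficient (under-saving).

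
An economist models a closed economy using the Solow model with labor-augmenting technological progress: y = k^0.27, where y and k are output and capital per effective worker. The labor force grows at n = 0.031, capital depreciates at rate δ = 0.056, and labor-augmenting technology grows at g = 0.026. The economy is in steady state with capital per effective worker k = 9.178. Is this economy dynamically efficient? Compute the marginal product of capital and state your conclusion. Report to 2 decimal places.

dynamically inefficient; MPK ≈ 0.05

Capital per effective worker breaks even when investment replaces (n + g + δ)·k; here n + g + δ = 0.113.
MPK = 0.27·k^(0.27−1) = 0.27·9.178^(-0.73) ≈ 0.0535.
MPK < 0.113, so the economy is dynamically inefficient (over-saving).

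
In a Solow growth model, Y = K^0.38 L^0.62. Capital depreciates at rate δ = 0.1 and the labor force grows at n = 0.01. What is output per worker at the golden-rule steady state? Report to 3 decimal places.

y_gold ≈ 2.138

The effective depreciation rate is n + δ = 0.01 + 0.1 = 0.11.
Maximizing c = f(k) − (n+δ)·k gives f'(k) = n+δ, i.e. 0.38·k^(0.38−1) = 0.11, so k_gold = (0.38/0.11)^(1/0.62) ≈ 7.3854.
Output: y_gold = k_gold^0.38 = 7.3854^0.38 ≈ 2.1379.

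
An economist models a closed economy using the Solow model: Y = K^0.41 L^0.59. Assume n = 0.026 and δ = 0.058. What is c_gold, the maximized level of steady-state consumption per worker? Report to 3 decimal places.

The effective depreciation rate is n + δ = 0.026 + 0.058 = 0.084.
At the golden rule the marginal product of capital equals n+δ: 0.41·k^(0.41−1) = 0.084. Solving, k_gold = (0.41/0.084)^(1/0.59) ≈ 14.6878.
y_gold = 14.6878^0.41 ≈ 3.0092.
c_gold = y_gold − (n+δ)·k_gold = 3.0092 − 0.084·14.6878 ≈ 1.7754.

c_gold ≈ 1.775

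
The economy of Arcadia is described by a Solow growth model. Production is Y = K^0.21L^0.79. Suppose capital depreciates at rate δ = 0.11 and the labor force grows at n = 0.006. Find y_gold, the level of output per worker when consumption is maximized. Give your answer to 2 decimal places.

n + δ = 0.006 + 0.11 = 0.116.
Golden rule sets MPK = n+δ: 0.21·k^(0.21−1) = 0.116, so k_gold = (0.21/0.116)^(1/0.79) ≈ 2.1197.
Output: y_gold = k_gold^0.21 = 2.1197^0.21 ≈ 1.1709.

y_gold ≈ 1.17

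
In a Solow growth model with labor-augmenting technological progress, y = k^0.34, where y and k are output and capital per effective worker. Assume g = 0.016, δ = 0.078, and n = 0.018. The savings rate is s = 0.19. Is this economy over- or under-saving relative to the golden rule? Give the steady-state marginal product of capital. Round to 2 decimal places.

under-saving; MPK ≈ 0.20

The effective depreciation rate is n + g + δ = 0.018 + 0.016 + 0.078 = 0.112.
Steady-state k*: s·k^0.34 = 0.112·k gives k* = (0.19/0.112)^(1/0.66) ≈ 2.2273.
MPK = 0.34·2.2273^(-0.66) ≈ 0.2004.
MPK > n+g+δ = 0.112, so the economy is dynamically efficient (under-saving).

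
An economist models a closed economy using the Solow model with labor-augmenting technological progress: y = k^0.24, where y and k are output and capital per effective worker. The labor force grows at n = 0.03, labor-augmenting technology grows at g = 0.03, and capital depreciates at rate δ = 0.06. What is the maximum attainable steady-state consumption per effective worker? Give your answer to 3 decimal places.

n + g + δ = 0.03 + 0.03 + 0.06 = 0.12.
Golden rule sets MPK = n+g+δ: 0.24·k^(0.24−1) = 0.12, so k_gold = (0.24/0.12)^(1/0.76) ≈ 2.4894.
y_gold = 2.4894^0.24 ≈ 1.2447.
c_gold = y_gold − (n+g+δ)·k_gold = 1.2447 − 0.12·2.4894 ≈ 0.9460.

c_gold ≈ 0.946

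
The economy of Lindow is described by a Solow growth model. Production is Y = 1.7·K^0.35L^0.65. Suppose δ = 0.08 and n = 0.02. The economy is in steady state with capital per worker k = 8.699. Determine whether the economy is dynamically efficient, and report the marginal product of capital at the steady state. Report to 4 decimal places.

dynamically efficient; MPK ≈ 0.1458

The effective depreciation rate is n + δ = 0.02 + 0.08 = 0.1.
MPK = 0.35·1.7·k^(0.35−1) = 0.35·1.7·8.699^(-0.65) ≈ 0.1458.
MPK > 0.1, so the economy is dynamically efficient (under-saving).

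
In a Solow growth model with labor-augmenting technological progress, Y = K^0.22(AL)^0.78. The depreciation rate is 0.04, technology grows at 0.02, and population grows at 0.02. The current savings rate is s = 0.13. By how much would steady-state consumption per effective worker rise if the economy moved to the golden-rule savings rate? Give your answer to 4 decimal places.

Break-even investment rate: n + g + δ = 0.02 + 0.02 + 0.04 = 0.08.
Current steady state (s = 0.13): k* = (0.13/0.08)^(1/0.78) ≈ 1.8635, y* = 1.8635^0.22 ≈ 1.1468, c* = (1−0.13)·1.1468 ≈ 0.9977.
Golden rule sets MPK = n+g+δ: 0.22·k^(0.22−1) = 0.08, so k_gold = (0.22/0.08)^(1/0.78) ≈ 3.6580.
y_gold = 3.6580^0.22 ≈ 1.3302, c_gold = y_gold − 0.08·k_gold ≈ 1.0375.
Gain: Δc = 1.0375 − 0.9977 ≈ 0.0399.

Δc ≈ 0.0399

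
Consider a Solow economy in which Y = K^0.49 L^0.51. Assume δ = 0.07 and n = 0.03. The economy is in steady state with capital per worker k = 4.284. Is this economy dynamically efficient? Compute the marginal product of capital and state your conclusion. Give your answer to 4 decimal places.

dynamically efficient; MPK ≈ 0.2333

Break-even investment rate: n + δ = 0.03 + 0.07 = 0.1.
MPK = 0.49·k^(0.49−1) = 0.49·4.284^(-0.51) ≈ 0.2333.
MPK > 0.1, so the economy is dynamically efficient (under-saving).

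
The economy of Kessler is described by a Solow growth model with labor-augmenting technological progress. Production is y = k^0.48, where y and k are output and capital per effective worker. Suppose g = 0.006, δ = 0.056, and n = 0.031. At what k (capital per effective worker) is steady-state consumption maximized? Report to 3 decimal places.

k_gold ≈ 23.480

Capital per effective worker breaks even when investment replaces (n + g + δ)·k; here n + g + δ = 0.093.
Golden rule sets MPK = n+g+δ: 0.48·k^(0.48−1) = 0.093, so k_gold = (0.48/0.093)^(1/0.52) ≈ 23.4795.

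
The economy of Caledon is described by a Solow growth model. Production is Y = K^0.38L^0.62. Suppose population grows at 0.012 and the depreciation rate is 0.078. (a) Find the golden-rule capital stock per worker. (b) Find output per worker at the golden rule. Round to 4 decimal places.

(a) k_gold ≈ 10.2079; (b) y_gold ≈ 2.4177

Capital per worker breaks even when investment replaces (n + δ)·k; here n + δ = 0.09.
At the golden rule the marginal product of capital equals n+δ: 0.38·k^(0.38−1) = 0.09. Solving, k_gold = (0.38/0.09)^(1/0.62) ≈ 10.2079.
y_gold = 10.2079^0.38 ≈ 2.4177.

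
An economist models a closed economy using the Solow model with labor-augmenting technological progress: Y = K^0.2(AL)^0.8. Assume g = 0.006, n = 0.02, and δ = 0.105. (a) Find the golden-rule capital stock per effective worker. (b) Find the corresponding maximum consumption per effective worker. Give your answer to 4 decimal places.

Capital per effective worker breaks even when investment replaces (n + g + δ)·k; here n + g + δ = 0.131.
At the golden rule the marginal product of capital equals n+g+δ: 0.2·k^(0.2−1) = 0.131. Solving, k_gold = (0.2/0.131)^(1/0.8) ≈ 1.6971.
y_gold = 1.6971^0.2 ≈ 1.1116; c_gold = y_gold − 0.131·k_gold ≈ 0.8893.

(a) k_gold ≈ 1.6971; (b) c_gold ≈ 0.8893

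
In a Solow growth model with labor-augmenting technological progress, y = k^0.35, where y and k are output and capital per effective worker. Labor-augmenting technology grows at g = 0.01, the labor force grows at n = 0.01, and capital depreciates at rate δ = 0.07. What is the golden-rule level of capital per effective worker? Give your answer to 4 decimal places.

n + g + δ = 0.01 + 0.01 + 0.07 = 0.09.
At the golden rule the marginal product of capital equals n+g+δ: 0.35·k^(0.35−1) = 0.09. Solving, k_gold = (0.35/0.09)^(1/0.65) ≈ 8.0802.

k_gold ≈ 8.0802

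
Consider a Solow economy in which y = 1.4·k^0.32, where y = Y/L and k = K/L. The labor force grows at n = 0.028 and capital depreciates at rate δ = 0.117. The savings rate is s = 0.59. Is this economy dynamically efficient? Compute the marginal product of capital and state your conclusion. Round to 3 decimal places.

dynamically inefficient; MPK ≈ 0.079

Break-even investment rate: n + δ = 0.028 + 0.117 = 0.145.
Steady-state k*: s·A·k^0.32 = 0.145·k gives k* = (0.59·1.4/0.145)^(1/0.68) ≈ 12.9180.
MPK = 0.32·1.4·12.9180^(-0.68) ≈ 0.0786.
MPK < n+δ = 0.145, so the economy is dynamically inefficient (over-saving).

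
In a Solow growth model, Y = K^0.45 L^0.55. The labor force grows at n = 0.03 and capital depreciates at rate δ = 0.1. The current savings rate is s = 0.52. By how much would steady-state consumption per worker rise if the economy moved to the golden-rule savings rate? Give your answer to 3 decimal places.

The effective depreciation rate is n + δ = 0.03 + 0.1 = 0.13.
Current steady state (s = 0.52): k* = (0.52/0.13)^(1/0.55) ≈ 12.4353, y* = 12.4353^0.45 ≈ 3.1088, c* = (1−0.52)·3.1088 ≈ 1.4922.
Golden rule sets MPK = n+δ: 0.45·k^(0.45−1) = 0.13, so k_gold = (0.45/0.13)^(1/0.55) ≈ 9.5607.
y_gold = 9.5607^0.45 ≈ 2.7620, c_gold = y_gold − 0.13·k_gold ≈ 1.5191.
Gain: Δc = 1.5191 − 1.4922 ≈ 0.0269.

Δc ≈ 0.027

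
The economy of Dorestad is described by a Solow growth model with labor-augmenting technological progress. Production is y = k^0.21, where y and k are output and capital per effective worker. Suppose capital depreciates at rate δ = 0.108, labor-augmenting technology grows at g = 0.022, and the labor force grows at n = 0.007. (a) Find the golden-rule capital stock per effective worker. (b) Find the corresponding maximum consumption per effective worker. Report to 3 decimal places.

Break-even investment rate: n + g + δ = 0.007 + 0.022 + 0.108 = 0.137.
At the golden rule the marginal product of capital equals n+g+δ: 0.21·k^(0.21−1) = 0.137. Solving, k_gold = (0.21/0.137)^(1/0.79) ≈ 1.7172.
y_gold = 1.7172^0.21 ≈ 1.1202; c_gold = y_gold − 0.137·k_gold ≈ 0.8850.

(a) k_gold ≈ 1.717; (b) c_gold ≈ 0.885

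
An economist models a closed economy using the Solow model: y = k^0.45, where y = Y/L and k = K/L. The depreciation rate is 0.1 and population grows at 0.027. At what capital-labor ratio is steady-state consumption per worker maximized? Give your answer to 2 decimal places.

k_gold ≈ 9.98

Capital per worker breaks even when investment replaces (n + δ)·k; here n + δ = 0.127.
At the golden rule the marginal product of capital equals n+δ: 0.45·k^(0.45−1) = 0.127. Solving, k_gold = (0.45/0.127)^(1/0.55) ≈ 9.9753.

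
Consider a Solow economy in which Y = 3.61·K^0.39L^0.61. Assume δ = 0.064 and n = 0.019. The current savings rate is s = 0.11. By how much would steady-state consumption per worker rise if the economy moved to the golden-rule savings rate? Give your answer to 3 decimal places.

Δc ≈ 4.715

Break-even investment rate: n + δ = 0.019 + 0.064 = 0.083.
Current steady state (s = 0.11): k* = (0.11·3.61/0.083)^(1/0.61) ≈ 13.0155, y* = 3.61·13.0155^0.39 ≈ 9.8208, c* = (1−0.11)·9.8208 ≈ 8.7405.
Golden rule sets MPK = n+δ: 0.39·3.61·k^(0.39−1) = 0.083, so k_gold = (0.39·3.61/0.083)^(1/0.61) ≈ 103.6486.
y_gold = 3.61·103.6486^0.39 ≈ 22.0585, c_gold = y_gold − 0.083·k_gold ≈ 13.4557.
Gain: Δc = 13.4557 − 8.7405 ≈ 4.7152.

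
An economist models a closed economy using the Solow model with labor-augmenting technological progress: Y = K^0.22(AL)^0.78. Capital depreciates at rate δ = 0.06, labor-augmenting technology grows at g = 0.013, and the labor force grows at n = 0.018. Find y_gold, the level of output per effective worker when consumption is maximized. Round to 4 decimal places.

y_gold ≈ 1.2827

Break-even investment rate: n + g + δ = 0.018 + 0.013 + 0.06 = 0.091.
Golden rule sets MPK = n+g+δ: 0.22·k^(0.22−1) = 0.091, so k_gold = (0.22/0.091)^(1/0.78) ≈ 3.1011.
Output: y_gold = k_gold^0.22 = 3.1011^0.22 ≈ 1.2827.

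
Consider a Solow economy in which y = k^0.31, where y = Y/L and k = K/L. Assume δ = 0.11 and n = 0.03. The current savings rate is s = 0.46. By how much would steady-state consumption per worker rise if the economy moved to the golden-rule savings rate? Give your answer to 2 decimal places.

Δc ≈ 0.06

Break-even investment rate: n + δ = 0.03 + 0.11 = 0.14.
Current steady state (s = 0.46): k* = (0.46/0.14)^(1/0.69) ≈ 5.6071, y* = 5.6071^0.31 ≈ 1.7065, c* = (1−0.46)·1.7065 ≈ 0.9215.
At the golden rule the marginal product of capital equals n+δ: 0.31·k^(0.31−1) = 0.14. Solving, k_gold = (0.31/0.14)^(1/0.69) ≈ 3.1647.
y_gold = 3.1647^0.31 ≈ 1.4292, c_gold = y_gold − 0.14·k_gold ≈ 0.9862.
Gain: Δc = 0.9862 − 0.9215 ≈ 0.0647.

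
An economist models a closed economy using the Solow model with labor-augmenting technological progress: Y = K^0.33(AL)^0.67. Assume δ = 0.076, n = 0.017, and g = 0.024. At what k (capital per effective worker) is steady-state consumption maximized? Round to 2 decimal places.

k_gold ≈ 4.70

n + g + δ = 0.017 + 0.024 + 0.076 = 0.117.
Golden rule sets MPK = n+g+δ: 0.33·k^(0.33−1) = 0.117, so k_gold = (0.33/0.117)^(1/0.67) ≈ 4.7004.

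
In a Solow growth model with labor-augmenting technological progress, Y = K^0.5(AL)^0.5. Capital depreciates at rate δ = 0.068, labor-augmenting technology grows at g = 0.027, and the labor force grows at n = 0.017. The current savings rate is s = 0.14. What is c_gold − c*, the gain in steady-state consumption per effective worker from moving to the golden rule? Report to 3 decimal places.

Δc ≈ 1.157

n + g + δ = 0.017 + 0.027 + 0.068 = 0.112.
Current steady state (s = 0.14): k* = (0.14/0.112)^(1/0.5) ≈ 1.5625, y* = 1.5625^0.5 ≈ 1.2500, c* = (1−0.14)·1.2500 ≈ 1.0750.
Maximizing c = f(k) − (n+g+δ)·k gives f'(k) = n+g+δ, i.e. 0.5·k^(0.5−1) = 0.112, so k_gold = (0.5/0.112)^(1/0.5) ≈ 19.9298.
y_gold = 19.9298^0.5 ≈ 4.4643, c_gold = y_gold − 0.112·k_gold ≈ 2.2321.
Gain: Δc = 2.2321 − 1.0750 ≈ 1.1571.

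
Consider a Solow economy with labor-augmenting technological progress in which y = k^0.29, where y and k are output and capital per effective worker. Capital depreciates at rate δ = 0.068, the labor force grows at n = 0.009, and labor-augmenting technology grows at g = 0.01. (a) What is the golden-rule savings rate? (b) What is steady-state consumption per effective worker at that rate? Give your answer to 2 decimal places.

(a) s_gold = 0.29; (b) c_gold ≈ 1.16

The effective depreciation rate is n + g + δ = 0.009 + 0.01 + 0.068 = 0.087.
For Cobb-Douglas, s_gold equals capital's share: s_gold = 0.29.
Setting f'(k) = n+g+δ gives 0.29·k^(0.29−1) = 0.087, hence k_gold = (0.29/0.087)^(1/0.71) ≈ 5.4507.
y_gold = 5.4507^0.29 ≈ 1.6352; c_gold = (1−0.29)·y_gold ≈ 1.1610.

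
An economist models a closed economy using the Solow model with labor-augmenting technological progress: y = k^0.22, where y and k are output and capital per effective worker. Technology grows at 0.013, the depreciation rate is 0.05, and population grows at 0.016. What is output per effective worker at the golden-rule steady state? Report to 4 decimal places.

y_gold ≈ 1.3349

The effective depreciation rate is n + g + δ = 0.016 + 0.013 + 0.05 = 0.079.
Golden rule sets MPK = n+g+δ: 0.22·k^(0.22−1) = 0.079, so k_gold = (0.22/0.079)^(1/0.78) ≈ 3.7175.
Output: y_gold = k_gold^0.22 = 3.7175^0.22 ≈ 1.3349.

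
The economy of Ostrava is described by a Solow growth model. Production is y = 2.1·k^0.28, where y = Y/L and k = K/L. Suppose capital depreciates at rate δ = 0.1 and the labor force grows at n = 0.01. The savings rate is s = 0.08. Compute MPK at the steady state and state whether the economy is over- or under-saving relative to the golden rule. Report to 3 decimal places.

The effective depreciation rate is n + δ = 0.01 + 0.1 = 0.11.
Steady-state k*: s·A·k^0.28 = 0.11·k gives k* = (0.08·2.1/0.11)^(1/0.72) ≈ 1.8007.
MPK = 0.28·2.1·1.8007^(-0.72) ≈ 0.3850.
MPK > n+δ = 0.11, so the economy is dynamically efficient (under-saving).

under-saving; MPK ≈ 0.385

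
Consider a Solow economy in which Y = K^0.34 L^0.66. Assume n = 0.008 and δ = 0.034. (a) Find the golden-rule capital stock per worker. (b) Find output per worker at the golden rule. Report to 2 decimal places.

(a) k_gold ≈ 23.77; (b) y_gold ≈ 2.94

The effective depreciation rate is n + δ = 0.008 + 0.034 = 0.042.
Maximizing c = f(k) − (n+δ)·k gives f'(k) = n+δ, i.e. 0.34·k^(0.34−1) = 0.042, so k_gold = (0.34/0.042)^(1/0.66) ≈ 23.7742.
y_gold = 23.7742^0.34 ≈ 2.9368.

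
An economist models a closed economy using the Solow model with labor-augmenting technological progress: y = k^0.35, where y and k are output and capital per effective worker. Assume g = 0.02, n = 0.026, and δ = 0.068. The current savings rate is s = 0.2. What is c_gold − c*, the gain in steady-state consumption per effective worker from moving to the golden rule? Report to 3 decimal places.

n + g + δ = 0.026 + 0.02 + 0.068 = 0.114.
Current steady state (s = 0.2): k* = (0.2/0.114)^(1/0.65) ≈ 2.3745, y* = 2.3745^0.35 ≈ 1.3535, c* = (1−0.2)·1.3535 ≈ 1.0828.
Maximizing c = f(k) − (n+g+δ)·k gives f'(k) = n+g+δ, i.e. 0.35·k^(0.35−1) = 0.114, so k_gold = (0.35/0.114)^(1/0.65) ≈ 5.6167.
y_gold = 5.6167^0.35 ≈ 1.8294, c_gold = y_gold − 0.114·k_gold ≈ 1.1891.
Gain: Δc = 1.1891 − 1.0828 ≈ 0.1064.

Δc ≈ 0.106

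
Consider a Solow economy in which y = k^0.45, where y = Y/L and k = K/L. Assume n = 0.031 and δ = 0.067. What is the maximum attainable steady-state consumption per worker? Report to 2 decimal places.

c_gold ≈ 1.91

The effective depreciation rate is n + δ = 0.031 + 0.067 = 0.098.
Setting f'(k) = n+δ gives 0.45·k^(0.45−1) = 0.098, hence k_gold = (0.45/0.098)^(1/0.55) ≈ 15.9813.
y_gold = 15.9813^0.45 ≈ 3.4804.
c_gold = y_gold − (n+δ)·k_gold = 3.4804 − 0.098·15.9813 ≈ 1.9142.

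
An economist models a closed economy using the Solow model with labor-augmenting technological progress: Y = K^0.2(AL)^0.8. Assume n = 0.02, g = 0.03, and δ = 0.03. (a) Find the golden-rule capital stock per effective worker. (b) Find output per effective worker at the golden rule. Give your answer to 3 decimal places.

(a) k_gold ≈ 3.144; (b) y_gold ≈ 1.257

Capital per effective worker breaks even when investment replaces (n + g + δ)·k; here n + g + δ = 0.08.
Golden rule sets MPK = n+g+δ: 0.2·k^(0.2−1) = 0.08, so k_gold = (0.2/0.08)^(1/0.8) ≈ 3.1436.
y_gold = 3.1436^0.2 ≈ 1.2574.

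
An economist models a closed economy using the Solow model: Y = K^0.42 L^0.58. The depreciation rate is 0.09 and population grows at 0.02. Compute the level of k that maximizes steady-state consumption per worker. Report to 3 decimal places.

k_gold ≈ 10.074

Capital per worker breaks even when investment replaces (n + δ)·k; here n + δ = 0.11.
Maximizing c = f(k) − (n+δ)·k gives f'(k) = n+δ, i.e. 0.42·k^(0.42−1) = 0.11, so k_gold = (0.42/0.11)^(1/0.58) ≈ 10.0740.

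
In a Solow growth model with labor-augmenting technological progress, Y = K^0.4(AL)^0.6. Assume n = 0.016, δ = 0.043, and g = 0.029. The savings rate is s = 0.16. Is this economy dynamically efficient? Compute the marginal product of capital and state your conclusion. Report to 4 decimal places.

dynamically efficient; MPK ≈ 0.2200

Break-even investment rate: n + g + δ = 0.016 + 0.029 + 0.043 = 0.088.
Steady-state k*: s·k^0.4 = 0.088·k gives k* = (0.16/0.088)^(1/0.6) ≈ 2.7085.
MPK = 0.4·2.7085^(-0.6) ≈ 0.2200.
MPK > n+g+δ = 0.088, so the economy is dynamically efficient (under-saving).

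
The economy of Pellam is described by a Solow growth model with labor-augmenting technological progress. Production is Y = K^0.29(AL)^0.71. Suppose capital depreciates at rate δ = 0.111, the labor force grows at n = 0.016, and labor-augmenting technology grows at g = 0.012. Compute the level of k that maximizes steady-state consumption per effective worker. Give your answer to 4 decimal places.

k_gold ≈ 2.8173

n + g + δ = 0.016 + 0.012 + 0.111 = 0.139.
Setting f'(k) = n+g+δ gives 0.29·k^(0.29−1) = 0.139, hence k_gold = (0.29/0.139)^(1/0.71) ≈ 2.8173.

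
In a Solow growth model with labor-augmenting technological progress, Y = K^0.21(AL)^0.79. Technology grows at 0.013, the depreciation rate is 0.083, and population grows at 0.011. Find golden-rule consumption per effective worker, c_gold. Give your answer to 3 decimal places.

The effective depreciation rate is n + g + δ = 0.011 + 0.013 + 0.083 = 0.107.
Golden rule sets MPK = n+g+δ: 0.21·k^(0.21−1) = 0.107, so k_gold = (0.21/0.107)^(1/0.79) ≈ 2.3479.
y_gold = 2.3479^0.21 ≈ 1.1963.
c_gold = y_gold − (n+g+δ)·k_gold = 1.1963 − 0.107·2.3479 ≈ 0.9451.

c_gold ≈ 0.945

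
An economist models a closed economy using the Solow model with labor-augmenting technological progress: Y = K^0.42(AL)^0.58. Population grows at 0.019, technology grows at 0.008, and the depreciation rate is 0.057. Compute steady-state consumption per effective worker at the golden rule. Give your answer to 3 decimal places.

c_gold ≈ 1.860

n + g + δ = 0.019 + 0.008 + 0.057 = 0.084.
Maximizing c = f(k) − (n+g+δ)·k gives f'(k) = n+g+δ, i.e. 0.42·k^(0.42−1) = 0.084, so k_gold = (0.42/0.084)^(1/0.58) ≈ 16.0369.
y_gold = 16.0369^0.42 ≈ 3.2074.
c_gold = y_gold − (n+g+δ)·k_gold = 3.2074 − 0.084·16.0369 ≈ 1.8603.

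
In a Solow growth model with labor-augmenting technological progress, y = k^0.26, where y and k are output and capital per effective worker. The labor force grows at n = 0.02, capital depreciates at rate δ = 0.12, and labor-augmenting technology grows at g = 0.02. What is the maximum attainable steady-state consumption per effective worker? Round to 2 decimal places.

Capital per effective worker breaks even when investment replaces (n + g + δ)·k; here n + g + δ = 0.16.
Maximizing c = f(k) − (n+g+δ)·k gives f'(k) = n+g+δ, i.e. 0.26·k^(0.26−1) = 0.16, so k_gold = (0.26/0.16)^(1/0.74) ≈ 1.9272.
y_gold = 1.9272^0.26 ≈ 1.1860.
c_gold = y_gold − (n+g+δ)·k_gold = 1.1860 − 0.16·1.9272 ≈ 0.8776.

c_gold ≈ 0.88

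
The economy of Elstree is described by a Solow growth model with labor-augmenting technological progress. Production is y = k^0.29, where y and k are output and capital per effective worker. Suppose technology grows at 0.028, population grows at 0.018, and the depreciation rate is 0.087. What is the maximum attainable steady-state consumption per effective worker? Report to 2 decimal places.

c_gold ≈ 0.98

The effective depreciation rate is n + g + δ = 0.018 + 0.028 + 0.087 = 0.133.
Maximizing c = f(k) − (n+g+δ)·k gives f'(k) = n+g+δ, i.e. 0.29·k^(0.29−1) = 0.133, so k_gold = (0.29/0.133)^(1/0.71) ≈ 2.9980.
y_gold = 2.9980^0.29 ≈ 1.3749.
c_gold = y_gold − (n+g+δ)·k_gold = 1.3749 − 0.133·2.9980 ≈ 0.9762.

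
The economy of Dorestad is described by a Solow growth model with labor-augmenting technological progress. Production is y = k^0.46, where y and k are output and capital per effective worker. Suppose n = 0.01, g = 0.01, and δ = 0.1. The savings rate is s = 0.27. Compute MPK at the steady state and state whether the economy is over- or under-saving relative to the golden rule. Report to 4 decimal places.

n + g + δ = 0.01 + 0.01 + 0.1 = 0.12.
Steady-state k*: s·k^0.46 = 0.12·k gives k* = (0.27/0.12)^(1/0.54) ≈ 4.4894.
MPK = 0.46·4.4894^(-0.54) ≈ 0.2044.
MPK > n+g+δ = 0.12, so the economy is dynamically efficient (under-saving).

under-saving; MPK ≈ 0.2044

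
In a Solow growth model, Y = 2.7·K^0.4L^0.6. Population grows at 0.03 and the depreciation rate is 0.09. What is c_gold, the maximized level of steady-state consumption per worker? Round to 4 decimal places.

Break-even investment rate: n + δ = 0.03 + 0.09 = 0.12.
At the golden rule the marginal product of capital equals n+δ: 0.4·2.7·k^(0.4−1) = 0.12. Solving, k_gold = (0.4·2.7/0.12)^(1/0.6) ≈ 38.9407.
y_gold = 2.7·38.9407^0.4 ≈ 11.6822.
c_gold = y_gold − (n+δ)·k_gold = 11.6822 − 0.12·38.9407 ≈ 7.0093.

c_gold ≈ 7.0093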